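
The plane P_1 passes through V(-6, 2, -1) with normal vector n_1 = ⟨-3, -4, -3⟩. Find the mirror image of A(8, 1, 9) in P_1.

(-4, -15, -3)

P_1: n_1·r = n_1·V gives -3x - 4y - 3z = 13.
λ = (n·A − d)/|n|² = (-55 − 13)/34 = -2.
Reflection = A − 2λn = (8, 1, 9) − (-4)·(-3, -4, -3) = (-4, -15, -3).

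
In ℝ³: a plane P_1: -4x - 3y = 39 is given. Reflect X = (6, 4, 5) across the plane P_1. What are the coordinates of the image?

(-18, -14, 5)

λ = (n·X − d)/|n|² = (-36 − 39)/25 = -3.
Reflection = X − 2λn = (6, 4, 5) − (-6)·(-4, -3, 0) = (-18, -14, 5).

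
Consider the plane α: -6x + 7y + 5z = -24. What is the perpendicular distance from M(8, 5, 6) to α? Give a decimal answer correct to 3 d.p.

n·M − d = (-6)·(8) + (7)·(5) + (5)·(6) − (-24) = 41; |n| = √110.
Distance = |41| / √110 = 41/√110 ≈ 3.909.

3.909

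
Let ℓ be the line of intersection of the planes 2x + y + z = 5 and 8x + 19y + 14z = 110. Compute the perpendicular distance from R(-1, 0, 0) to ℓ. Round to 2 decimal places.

4.99

Direction of ℓ: (2, 1, 1) × (8, 19, 14) = (-5, -20, 30).
A point on ℓ: solving the two plane equations with x = -1 gives (-1, 4, 3).
Taking (-1, 4, 3) on ℓ with direction v = (-5, -20, 30): w = R − (-1, 4, 3) = (0, -4, -3), and w × v = (-180, 15, -20).
Distance = |w × v| / |v| = √33025 / √1325 ≈ 4.99.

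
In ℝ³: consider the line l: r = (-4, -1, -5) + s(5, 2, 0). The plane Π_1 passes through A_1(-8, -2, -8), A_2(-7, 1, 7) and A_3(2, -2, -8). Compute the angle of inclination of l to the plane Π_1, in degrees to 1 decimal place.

21.4

A_1A_2 = (1, 3, 15), A_1A_3 = (10, 0, 0); a normal to Π_1 is A_1A_2 × A_1A_3 = (0, 150, -30).
Using A_1: Π_1 has equation 150y - 30z = -60.
sin θ = |n·v| / (|n||v|) = |300| / (√23400 · √29) = 0.36418.
θ ≈ 21.4°.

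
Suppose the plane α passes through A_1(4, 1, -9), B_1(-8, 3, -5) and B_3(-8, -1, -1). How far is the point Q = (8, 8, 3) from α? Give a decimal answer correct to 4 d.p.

14.0000

A_1B_1 = (-12, 2, 4), A_1B_3 = (-12, -2, 8); a normal to α is A_1B_1 × A_1B_3 = (24, 48, 48).
Using A_1: α has equation 24x + 48y + 48z = -288.
n·Q − d = (24)·(8) + (48)·(8) + (48)·(3) − (-288) = 1008; |n| = √5184.
Distance = |1008| / √5184 = 1008/√5184 ≈ 14.0000.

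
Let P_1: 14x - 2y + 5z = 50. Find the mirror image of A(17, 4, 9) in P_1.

(-11, 8, -1)

λ = (n·A − d)/|n|² = (275 − 50)/225 = 1.
Reflection = A − 2λn = (17, 4, 9) − 2·(14, -2, 5) = (-11, 8, -1).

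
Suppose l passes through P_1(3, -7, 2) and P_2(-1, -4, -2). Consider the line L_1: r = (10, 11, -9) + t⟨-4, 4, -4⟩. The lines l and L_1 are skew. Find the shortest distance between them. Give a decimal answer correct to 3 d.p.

12.728

A direction vector for l is P_2 − P_1 = (-4, 3, -4).
Common perpendicular direction n = (-4, 3, -4) × (-4, 4, -4) = (4, 0, -4).
With w = (10, 11, -9) − (3, -7, 2) = (7, 18, -11), w · n = 72.
Distance = |w · n| / |n| = |72| / √32 ≈ 12.728.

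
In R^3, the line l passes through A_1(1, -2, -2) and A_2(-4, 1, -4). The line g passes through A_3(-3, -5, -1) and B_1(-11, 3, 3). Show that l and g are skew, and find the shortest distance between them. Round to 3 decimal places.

A direction vector for l is A_2 − A_1 = (-5, 3, -2).
A direction vector for g is B_1 − A_3 = (-8, 8, 4).
Common perpendicular direction n = (-5, 3, -2) × (-8, 8, 4) = (28, 36, -16).
With w = (-3, -5, -1) − (1, -2, -2) = (-4, -3, 1), w · n = -236.
Since n ≠ 0 the lines are not parallel, and w · n = -236 ≠ 0 so they do not intersect; hence they are skew.
Distance = |w · n| / |n| = |-236| / √2336 ≈ 4.883.

4.883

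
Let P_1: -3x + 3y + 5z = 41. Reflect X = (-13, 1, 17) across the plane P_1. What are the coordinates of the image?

(-1, -11, -3)

λ = (n·X − d)/|n|² = (127 − 41)/43 = 2.
Reflection = X − 2λn = (-13, 1, 17) − 4·(-3, 3, 5) = (-1, -11, -3).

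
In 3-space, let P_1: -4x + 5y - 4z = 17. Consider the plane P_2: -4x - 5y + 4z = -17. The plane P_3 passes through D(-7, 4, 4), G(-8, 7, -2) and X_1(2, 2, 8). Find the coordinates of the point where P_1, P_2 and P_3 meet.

DG = (-1, 3, -6), DX_1 = (9, -2, 4); a normal to P_3 is DG × DX_1 = (0, -50, -25).
Using D: P_3 has equation -50y - 25z = -300.
Solving the 3×3 linear system -4x + 5y - 4z = 17, -4x - 5y + 4z = -17, -50y - 25z = -300 (e.g. by elimination or Cramer's rule, determinant = -2600) gives (0, 5, 2).

(0, 5, 2)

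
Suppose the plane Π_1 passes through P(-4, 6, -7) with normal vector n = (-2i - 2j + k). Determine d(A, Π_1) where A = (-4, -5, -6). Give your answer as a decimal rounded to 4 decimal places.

7.6667

Π_1: n·r = n·P gives -2x - 2y + z = -11.
n·A − d = (-2)·(-4) + (-2)·(-5) + (1)·(-6) − (-11) = 23; |n| = √9.
Distance = |23| / √9 = 23/√9 ≈ 7.6667.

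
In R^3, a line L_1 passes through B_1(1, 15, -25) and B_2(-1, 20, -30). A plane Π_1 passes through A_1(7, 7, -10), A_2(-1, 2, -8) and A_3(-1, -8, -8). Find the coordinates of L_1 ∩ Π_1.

(7, 0, -10)

A direction vector for L_1 is B_2 − B_1 = (-2, 5, -5).
A_1A_2 = (-8, -5, 2), A_1A_3 = (-8, -15, 2); a normal to Π_1 is A_1A_2 × A_1A_3 = (20, 0, 80).
Using A_1: Π_1 has equation 20x + 80z = -660.
Substitute r = (1, 15, -25) + t(-2, 5, -5) into the plane: -1980 + (-440)t = -660, so t = -3.
Intersection: (1, 15, -25) + (-3)·(-2, 5, -5) = (7, 0, -10).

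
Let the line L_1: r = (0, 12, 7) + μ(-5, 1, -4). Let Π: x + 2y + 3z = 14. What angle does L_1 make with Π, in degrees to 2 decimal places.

38.21

sin θ = |n·v| / (|n||v|) = |-15| / (√14 · √42) = 0.61859.
θ ≈ 38.21°.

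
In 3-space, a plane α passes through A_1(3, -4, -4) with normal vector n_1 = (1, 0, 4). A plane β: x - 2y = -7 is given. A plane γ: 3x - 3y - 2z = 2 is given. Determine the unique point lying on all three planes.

α: n_1·r = n_1·A_1 gives x + 4z = -13.
Solving the 3×3 linear system x + 4z = -13, x - 2y = -7, 3x - 3y - 2z = 2 (e.g. by elimination or Cramer's rule, determinant = 16) gives (3, 5, -4).

(3, 5, -4)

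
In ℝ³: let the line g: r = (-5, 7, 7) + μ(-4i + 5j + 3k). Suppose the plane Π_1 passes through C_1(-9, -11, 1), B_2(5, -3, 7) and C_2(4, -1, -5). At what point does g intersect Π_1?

(3, -3, 1)

C_1B_2 = (14, 8, 6), C_1C_2 = (13, 10, -6); a normal to Π_1 is C_1B_2 × C_1C_2 = (-108, 162, 36).
Using C_1: Π_1 has equation -108x + 162y + 36z = -774.
Substitute r = (-5, 7, 7) + t(-4, 5, 3) into the plane: 1926 + 1350t = -774, so t = -2.
Intersection: (-5, 7, 7) + (-2)·(-4, 5, 3) = (3, -3, 1).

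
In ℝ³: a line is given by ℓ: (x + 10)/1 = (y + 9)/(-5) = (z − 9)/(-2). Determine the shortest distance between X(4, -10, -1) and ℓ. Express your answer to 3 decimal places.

15.694

ℓ has direction (1, -5, -2) through (-10, -9, 9).
Taking (-10, -9, 9) on ℓ with direction v = (1, -5, -2): w = X − (-10, -9, 9) = (14, -1, -10), and w × v = (-48, 18, -69).
Distance = |w × v| / |v| = √7389 / √30 ≈ 15.694.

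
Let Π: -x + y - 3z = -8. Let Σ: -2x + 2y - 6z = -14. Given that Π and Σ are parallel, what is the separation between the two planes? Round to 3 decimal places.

0.302

Rescale Σ by 1/2: -x + y - 3z = -7. Then distance = |-8 − (-7)| / √11 ≈ 0.302.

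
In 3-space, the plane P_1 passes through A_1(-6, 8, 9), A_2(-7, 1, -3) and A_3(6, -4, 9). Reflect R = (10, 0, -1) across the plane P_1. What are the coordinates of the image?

(-2, -12, 7)

A_1A_2 = (-1, -7, -12), A_1A_3 = (12, -12, 0); a normal to P_1 is A_1A_2 × A_1A_3 = (-144, -144, 96).
Using A_1: P_1 has equation -144x - 144y + 96z = 576.
λ = (n·R − d)/|n|² = (-1536 − 576)/50688 = -1/24.
Reflection = R − 2λn = (10, 0, -1) − (-1/12)·(-144, -144, 96) = (-2, -12, 7).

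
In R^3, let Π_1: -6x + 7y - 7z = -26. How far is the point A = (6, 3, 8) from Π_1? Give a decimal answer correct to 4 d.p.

3.8874

n·A − d = (-6)·(6) + (7)·(3) + (-7)·(8) − (-26) = -45; |n| = √134.
Distance = |-45| / √134 = 45/√134 ≈ 3.8874.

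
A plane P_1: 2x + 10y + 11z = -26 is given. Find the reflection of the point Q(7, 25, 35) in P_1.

(-5, -35, -31)

λ = (n·Q − d)/|n|² = (649 − (-26))/225 = 3.
Reflection = Q − 2λn = (7, 25, 35) − 6·(2, 10, 11) = (-5, -35, -31).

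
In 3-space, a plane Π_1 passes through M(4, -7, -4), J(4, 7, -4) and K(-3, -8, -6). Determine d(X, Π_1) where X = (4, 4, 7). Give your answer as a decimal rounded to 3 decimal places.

MJ = (0, 14, 0), MK = (-7, -1, -2); a normal to Π_1 is MJ × MK = (-28, 0, 98).
Using M: Π_1 has equation -28x + 98z = -504.
n·X − d = (-28)·(4) + (0)·(4) + (98)·(7) − (-504) = 1078; |n| = √10388.
Distance = |1078| / √10388 = 1078/√10388 ≈ 10.577.

10.577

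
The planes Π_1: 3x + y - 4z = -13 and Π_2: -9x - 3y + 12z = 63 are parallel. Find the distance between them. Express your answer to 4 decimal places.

1.5689

Rescale Π_2 by 1/(-3): 3x + y - 4z = -21. Then distance = |-13 − (-21)| / √26 ≈ 1.5689.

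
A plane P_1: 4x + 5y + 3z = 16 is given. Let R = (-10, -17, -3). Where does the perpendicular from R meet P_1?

(2, -2, 6)

Foot = R − λn with λ = (n·R − d)/|n|² = (-134 − 16)/50 = -3.
Foot = (-10, -17, -3) − (-3)·(4, 5, 3) = (2, -2, 6).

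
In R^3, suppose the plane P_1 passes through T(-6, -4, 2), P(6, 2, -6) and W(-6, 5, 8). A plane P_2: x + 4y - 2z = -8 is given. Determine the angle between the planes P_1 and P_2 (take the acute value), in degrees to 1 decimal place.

59.2

TP = (12, 6, -8), TW = (0, 9, 6); a normal to P_1 is TP × TW = (108, -72, 108).
Using T: P_1 has equation 108x - 72y + 108z = -144.
cos θ = |n₁·n₂| / (|n₁||n₂|) = |-396| / (√28512 · √21).
θ = arccos(0.51177) ≈ 59.2°.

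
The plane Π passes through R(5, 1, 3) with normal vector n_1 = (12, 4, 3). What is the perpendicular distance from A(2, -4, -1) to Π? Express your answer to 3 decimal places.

5.231

Π: n_1·r = n_1·R gives 12x + 4y + 3z = 73.
n·A − d = (12)·(2) + (4)·(-4) + (3)·(-1) − 73 = -68; |n| = √169.
Distance = |-68| / √169 = 68/√169 ≈ 5.231.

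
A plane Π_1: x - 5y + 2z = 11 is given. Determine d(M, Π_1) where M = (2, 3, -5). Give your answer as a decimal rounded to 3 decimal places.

6.208

n·M − d = (1)·(2) + (-5)·(3) + (2)·(-5) − 11 = -34; |n| = √30.
Distance = |-34| / √30 = 34/√30 ≈ 6.208.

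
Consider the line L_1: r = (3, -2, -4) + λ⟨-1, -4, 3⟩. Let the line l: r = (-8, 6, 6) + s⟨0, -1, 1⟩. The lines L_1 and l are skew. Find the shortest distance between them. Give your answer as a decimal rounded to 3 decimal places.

Common perpendicular direction n = (-1, -4, 3) × (0, -1, 1) = (-1, 1, 1).
With w = (-8, 6, 6) − (3, -2, -4) = (-11, 8, 10), w · n = 29.
Distance = |w · n| / |n| = |29| / √3 ≈ 16.743.

16.743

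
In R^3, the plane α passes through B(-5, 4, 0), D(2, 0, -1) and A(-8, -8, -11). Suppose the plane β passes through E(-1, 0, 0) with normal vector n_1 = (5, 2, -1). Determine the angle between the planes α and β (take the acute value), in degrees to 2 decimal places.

53.93

BD = (7, -4, -1), BA = (-3, -12, -11); a normal to α is BD × BA = (32, 80, -96).
Using B: α has equation 32x + 80y - 96z = 160.
β: n_1·r = n_1·E gives 5x + 2y - z = -5.
cos θ = |n₁·n₂| / (|n₁||n₂|) = |416| / (√16640 · √30).
θ = arccos(0.58878) ≈ 53.93°.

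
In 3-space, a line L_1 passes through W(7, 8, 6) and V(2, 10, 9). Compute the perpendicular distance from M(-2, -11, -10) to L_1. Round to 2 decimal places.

25.57

A direction vector for L_1 is V − W = (-5, 2, 3).
Taking (7, 8, 6) on L_1 with direction v = (-5, 2, 3): w = M − (7, 8, 6) = (-9, -19, -16), and w × v = (-25, 107, -113).
Distance = |w × v| / |v| = √24843 / √38 ≈ 25.57.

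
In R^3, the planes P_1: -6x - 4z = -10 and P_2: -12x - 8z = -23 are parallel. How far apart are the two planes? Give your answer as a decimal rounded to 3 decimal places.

Rescale P_2 by 1/2: -6x - 4z = -23/2. Then distance = |-10 − (-23/2)| / √52 ≈ 0.208.

0.208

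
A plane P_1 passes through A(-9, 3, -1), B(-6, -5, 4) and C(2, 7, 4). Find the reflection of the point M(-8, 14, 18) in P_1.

AB = (3, -8, 5), AC = (11, 4, 5); a normal to P_1 is AB × AC = (-60, 40, 100).
Using A: P_1 has equation -60x + 40y + 100z = 560.
λ = (n·M − d)/|n|² = (2840 − 560)/15200 = 3/20.
Reflection = M − 2λn = (-8, 14, 18) − (3/10)·(-60, 40, 100) = (10, 2, -12).

(10, 2, -12)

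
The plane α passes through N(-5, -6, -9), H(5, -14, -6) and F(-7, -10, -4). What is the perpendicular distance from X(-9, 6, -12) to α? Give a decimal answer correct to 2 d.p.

4.67

NH = (10, -8, 3), NF = (-2, -4, 5); a normal to α is NH × NF = (-28, -56, -56).
Using N: α has equation -28x - 56y - 56z = 980.
n·X − d = (-28)·(-9) + (-56)·(6) + (-56)·(-12) − 980 = -392; |n| = √7056.
Distance = |-392| / √7056 = 392/√7056 ≈ 4.67.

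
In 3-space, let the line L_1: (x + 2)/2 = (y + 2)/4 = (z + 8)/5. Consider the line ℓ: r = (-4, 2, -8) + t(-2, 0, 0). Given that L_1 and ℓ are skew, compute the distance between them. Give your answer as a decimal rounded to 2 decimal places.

L_1 has direction (2, 4, 5) through (-2, -2, -8).
Common perpendicular direction n = (2, 4, 5) × (-2, 0, 0) = (0, -10, 8).
With w = (-4, 2, -8) − (-2, -2, -8) = (-2, 4, 0), w · n = -40.
Distance = |w · n| / |n| = |-40| / √164 ≈ 3.12.

3.12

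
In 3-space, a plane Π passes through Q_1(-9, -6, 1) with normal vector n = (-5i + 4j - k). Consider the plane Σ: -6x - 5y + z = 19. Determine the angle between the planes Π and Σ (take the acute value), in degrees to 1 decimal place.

Π: n·r = n·Q_1 gives -5x + 4y - z = 20.
cos θ = |n₁·n₂| / (|n₁||n₂|) = |9| / (√42 · √62).
θ = arccos(0.17637) ≈ 79.8°.

79.8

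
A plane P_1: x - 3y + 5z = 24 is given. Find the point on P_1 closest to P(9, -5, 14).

Foot = P − λn with λ = (n·P − d)/|n|² = (94 − 24)/35 = 2.
Foot = (9, -5, 14) − 2·(1, -3, 5) = (7, 1, 4).

(7, 1, 4)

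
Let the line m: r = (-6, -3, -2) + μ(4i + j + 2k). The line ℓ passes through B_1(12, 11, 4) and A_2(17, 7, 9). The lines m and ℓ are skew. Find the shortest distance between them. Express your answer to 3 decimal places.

1.201

A direction vector for ℓ is A_2 − B_1 = (5, -4, 5).
Common perpendicular direction n = (4, 1, 2) × (5, -4, 5) = (13, -10, -21).
With w = (12, 11, 4) − (-6, -3, -2) = (18, 14, 6), w · n = -32.
Distance = |w · n| / |n| = |-32| / √710 ≈ 1.201.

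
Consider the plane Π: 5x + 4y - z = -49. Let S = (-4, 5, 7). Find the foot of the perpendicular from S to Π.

(-9, 1, 8)

Foot = S − λn with λ = (n·S − d)/|n|² = (-7 − (-49))/42 = 1.
Foot = (-4, 5, 7) − 1·(5, 4, -1) = (-9, 1, 8).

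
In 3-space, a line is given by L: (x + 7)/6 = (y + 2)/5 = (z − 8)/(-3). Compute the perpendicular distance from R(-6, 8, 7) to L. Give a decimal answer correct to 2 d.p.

L has direction (6, 5, -3) through (-7, -2, 8).
Taking (-7, -2, 8) on L with direction v = (6, 5, -3): w = R − (-7, -2, 8) = (1, 10, -1), and w × v = (-25, -3, -55).
Distance = |w × v| / |v| = √3659 / √70 ≈ 7.23.

7.23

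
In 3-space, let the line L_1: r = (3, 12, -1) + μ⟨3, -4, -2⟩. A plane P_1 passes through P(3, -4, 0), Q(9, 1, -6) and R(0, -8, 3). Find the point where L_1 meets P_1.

(6, 8, -3)

PQ = (6, 5, -6), PR = (-3, -4, 3); a normal to P_1 is PQ × PR = (-9, 0, -9).
Using P: P_1 has equation -9x - 9z = -27.
Substitute r = (3, 12, -1) + t(3, -4, -2) into the plane: -18 + (-9)t = -27, so t = 1.
Intersection: (3, 12, -1) + 1·(3, -4, -2) = (6, 8, -3).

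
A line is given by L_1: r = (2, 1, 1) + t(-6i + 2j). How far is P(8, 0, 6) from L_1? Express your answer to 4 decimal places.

Taking (2, 1, 1) on L_1 with direction v = (-6, 2, 0): w = P − (2, 1, 1) = (6, -1, 5), and w × v = (-10, -30, 6).
Distance = |w × v| / |v| = √1036 / √40 ≈ 5.0892.

5.0892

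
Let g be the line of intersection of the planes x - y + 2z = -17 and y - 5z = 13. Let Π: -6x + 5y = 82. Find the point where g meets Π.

Direction of g: (1, -1, 2) × (0, 1, -5) = (3, 5, 1).
A point on g: solving the two plane equations with x = -1 gives (-1, 18, 1).
Substitute r = (-1, 18, 1) + t(3, 5, 1) into the plane: 96 + 7t = 82, so t = -2.
Intersection: (-1, 18, 1) + (-2)·(3, 5, 1) = (-7, 8, -1).

(-7, 8, -1)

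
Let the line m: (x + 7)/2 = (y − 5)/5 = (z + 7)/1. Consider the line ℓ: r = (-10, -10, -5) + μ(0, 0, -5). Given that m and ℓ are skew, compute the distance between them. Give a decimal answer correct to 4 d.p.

m has direction (2, 5, 1) through (-7, 5, -7).
Common perpendicular direction n = (2, 5, 1) × (0, 0, -5) = (-25, 10, 0).
With w = (-10, -10, -5) − (-7, 5, -7) = (-3, -15, 2), w · n = -75.
Distance = |w · n| / |n| = |-75| / √725 ≈ 2.7854.

2.7854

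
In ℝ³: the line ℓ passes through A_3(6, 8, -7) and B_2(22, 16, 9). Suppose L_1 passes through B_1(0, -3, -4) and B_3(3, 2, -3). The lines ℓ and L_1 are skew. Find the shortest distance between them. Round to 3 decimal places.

2.566

A direction vector for ℓ is B_2 − A_3 = (16, 8, 16).
A direction vector for L_1 is B_3 − B_1 = (3, 5, 1).
Common perpendicular direction n = (16, 8, 16) × (3, 5, 1) = (-72, 32, 56).
With w = (0, -3, -4) − (6, 8, -7) = (-6, -11, 3), w · n = 248.
Distance = |w · n| / |n| = |248| / √9344 ≈ 2.566.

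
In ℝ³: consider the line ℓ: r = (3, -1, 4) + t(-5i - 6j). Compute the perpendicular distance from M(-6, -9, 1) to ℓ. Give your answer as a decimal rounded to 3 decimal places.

Taking (3, -1, 4) on ℓ with direction v = (-5, -6, 0): w = M − (3, -1, 4) = (-9, -8, -3), and w × v = (-18, 15, 14).
Distance = |w × v| / |v| = √745 / √61 ≈ 3.495.

3.495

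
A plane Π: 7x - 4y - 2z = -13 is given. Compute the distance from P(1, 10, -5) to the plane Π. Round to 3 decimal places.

1.204

n·P − d = (7)·(1) + (-4)·(10) + (-2)·(-5) − (-13) = -10; |n| = √69.
Distance = |-10| / √69 = 10/√69 ≈ 1.204.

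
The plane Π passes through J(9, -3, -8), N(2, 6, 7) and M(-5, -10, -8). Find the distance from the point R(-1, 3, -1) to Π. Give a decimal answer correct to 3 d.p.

JN = (-7, 9, 15), JM = (-14, -7, 0); a normal to Π is JN × JM = (105, -210, 175).
Using J: Π has equation 105x - 210y + 175z = 175.
n·R − d = (105)·(-1) + (-210)·(3) + (175)·(-1) − 175 = -1085; |n| = √85750.
Distance = |-1085| / √85750 = 1085/√85750 ≈ 3.705.

3.705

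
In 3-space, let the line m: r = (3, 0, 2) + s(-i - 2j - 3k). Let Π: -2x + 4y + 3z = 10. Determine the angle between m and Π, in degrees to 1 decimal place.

48.1

sin θ = |n·v| / (|n||v|) = |-15| / (√29 · √14) = 0.74444.
θ ≈ 48.1°.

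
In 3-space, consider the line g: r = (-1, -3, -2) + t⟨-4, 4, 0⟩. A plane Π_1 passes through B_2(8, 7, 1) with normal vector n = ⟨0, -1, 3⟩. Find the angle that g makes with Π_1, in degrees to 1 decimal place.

12.9

Π_1: n·r = n·B_2 gives -y + 3z = -4.
sin θ = |n·v| / (|n||v|) = |-4| / (√10 · √32) = 0.22361.
θ ≈ 12.9°.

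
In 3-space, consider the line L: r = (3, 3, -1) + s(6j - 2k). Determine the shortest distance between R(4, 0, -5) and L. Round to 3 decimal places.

Taking (3, 3, -1) on L with direction v = (0, 6, -2): w = R − (3, 3, -1) = (1, -3, -4), and w × v = (30, 2, 6).
Distance = |w × v| / |v| = √940 / √40 ≈ 4.848.

4.848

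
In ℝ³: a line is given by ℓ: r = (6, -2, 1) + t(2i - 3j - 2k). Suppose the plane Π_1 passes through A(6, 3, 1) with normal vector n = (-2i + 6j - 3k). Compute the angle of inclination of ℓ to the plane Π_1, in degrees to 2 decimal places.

Π_1: n·r = n·A gives -2x + 6y - 3z = 3.
sin θ = |n·v| / (|n||v|) = |-16| / (√49 · √17) = 0.55437.
θ ≈ 33.67°.

33.67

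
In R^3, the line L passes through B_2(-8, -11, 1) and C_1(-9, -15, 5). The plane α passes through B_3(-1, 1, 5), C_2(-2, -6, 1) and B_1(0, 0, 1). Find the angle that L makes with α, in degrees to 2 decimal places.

15.21

A direction vector for L is C_1 − B_2 = (-1, -4, 4).
B_3C_2 = (-1, -7, -4), B_3B_1 = (1, -1, -4); a normal to α is B_3C_2 × B_3B_1 = (24, -8, 8).
Using B_3: α has equation 24x - 8y + 8z = 8.
sin θ = |n·v| / (|n||v|) = |40| / (√704 · √33) = 0.26243.
θ ≈ 15.21°.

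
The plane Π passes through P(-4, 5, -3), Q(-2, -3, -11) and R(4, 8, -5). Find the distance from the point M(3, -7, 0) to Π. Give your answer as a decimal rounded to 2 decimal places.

12.04

PQ = (2, -8, -8), PR = (8, 3, -2); a normal to Π is PQ × PR = (40, -60, 70).
Using P: Π has equation 40x - 60y + 70z = -670.
n·M − d = (40)·(3) + (-60)·(-7) + (70)·(0) − (-670) = 1210; |n| = √10100.
Distance = |1210| / √10100 = 1210/√10100 ≈ 12.04.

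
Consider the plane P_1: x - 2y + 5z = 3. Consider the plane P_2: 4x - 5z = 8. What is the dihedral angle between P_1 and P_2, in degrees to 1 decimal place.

cos θ = |n₁·n₂| / (|n₁||n₂|) = |-21| / (√30 · √41).
θ = arccos(0.59878) ≈ 53.2°.

53.2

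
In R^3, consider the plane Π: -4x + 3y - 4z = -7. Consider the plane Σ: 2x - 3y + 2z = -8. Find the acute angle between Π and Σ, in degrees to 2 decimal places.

18.75

cos θ = |n₁·n₂| / (|n₁||n₂|) = |-25| / (√41 · √17).
θ = arccos(0.94694) ≈ 18.75°.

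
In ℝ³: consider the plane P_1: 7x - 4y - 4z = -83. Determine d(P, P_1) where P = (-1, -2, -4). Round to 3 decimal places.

n·P − d = (7)·(-1) + (-4)·(-2) + (-4)·(-4) − (-83) = 100; |n| = √81.
Distance = |100| / √81 = 100/√81 ≈ 11.111.

11.111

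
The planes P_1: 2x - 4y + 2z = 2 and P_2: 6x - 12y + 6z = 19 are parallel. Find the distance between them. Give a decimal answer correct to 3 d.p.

Rescale P_2 by 1/3: 2x - 4y + 2z = 19/3. Then distance = |2 − (19/3)| / √24 ≈ 0.885.

0.885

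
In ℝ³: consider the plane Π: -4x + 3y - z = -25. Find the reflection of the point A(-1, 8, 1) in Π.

(15, -4, 5)

λ = (n·A − d)/|n|² = (27 − (-25))/26 = 2.
Reflection = A − 2λn = (-1, 8, 1) − 4·(-4, 3, -1) = (15, -4, 5).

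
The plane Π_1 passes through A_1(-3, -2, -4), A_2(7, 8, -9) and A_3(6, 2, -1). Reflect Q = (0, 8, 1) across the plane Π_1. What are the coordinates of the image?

A_1A_2 = (10, 10, -5), A_1A_3 = (9, 4, 3); a normal to Π_1 is A_1A_2 × A_1A_3 = (50, -75, -50).
Using A_1: Π_1 has equation 50x - 75y - 50z = 200.
λ = (n·Q − d)/|n|² = (-650 − 200)/10625 = -2/25.
Reflection = Q − 2λn = (0, 8, 1) − (-4/25)·(50, -75, -50) = (8, -4, -7).

(8, -4, -7)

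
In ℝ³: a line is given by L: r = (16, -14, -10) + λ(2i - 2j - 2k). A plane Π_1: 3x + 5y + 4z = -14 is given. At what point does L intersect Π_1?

Substitute r = (16, -14, -10) + t(2, -2, -2) into the plane: -62 + (-12)t = -14, so t = -4.
Intersection: (16, -14, -10) + (-4)·(2, -2, -2) = (8, -6, -2).

(8, -6, -2)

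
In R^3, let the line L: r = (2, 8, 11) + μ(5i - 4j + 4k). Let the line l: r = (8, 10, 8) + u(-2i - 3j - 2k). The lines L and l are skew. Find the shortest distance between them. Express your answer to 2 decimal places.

Common perpendicular direction n = (5, -4, 4) × (-2, -3, -2) = (20, 2, -23).
With w = (8, 10, 8) − (2, 8, 11) = (6, 2, -3), w · n = 193.
Distance = |w · n| / |n| = |193| / √933 ≈ 6.32.

6.32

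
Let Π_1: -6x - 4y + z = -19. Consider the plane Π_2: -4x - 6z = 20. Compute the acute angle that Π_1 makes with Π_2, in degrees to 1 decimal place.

69.9

cos θ = |n₁·n₂| / (|n₁||n₂|) = |18| / (√53 · √52).
θ = arccos(0.34287) ≈ 69.9°.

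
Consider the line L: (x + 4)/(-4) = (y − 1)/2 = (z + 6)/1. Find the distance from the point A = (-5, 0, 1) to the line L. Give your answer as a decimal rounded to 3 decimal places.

6.866

L has direction (-4, 2, 1) through (-4, 1, -6).
Taking (-4, 1, -6) on L with direction v = (-4, 2, 1): w = A − (-4, 1, -6) = (-1, -1, 7), and w × v = (-15, -27, -6).
Distance = |w × v| / |v| = √990 / √21 ≈ 6.866.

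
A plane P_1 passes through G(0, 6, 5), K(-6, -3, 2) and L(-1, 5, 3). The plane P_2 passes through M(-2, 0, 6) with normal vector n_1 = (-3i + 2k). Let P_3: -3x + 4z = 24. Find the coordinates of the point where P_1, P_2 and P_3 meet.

(-4, 0, 3)

GK = (-6, -9, -3), GL = (-1, -1, -2); a normal to P_1 is GK × GL = (15, -9, -3).
Using G: P_1 has equation 15x - 9y - 3z = -69.
P_2: n_1·r = n_1·M gives -3x + 2z = 18.
Solving the 3×3 linear system 15x - 9y - 3z = -69, -3x + 2z = 18, -3x + 4z = 24 (e.g. by elimination or Cramer's rule, determinant = -54) gives (-4, 0, 3).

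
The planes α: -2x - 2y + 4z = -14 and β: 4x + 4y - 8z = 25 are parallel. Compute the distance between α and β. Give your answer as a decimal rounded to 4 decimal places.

Rescale β by 1/(-2): -2x - 2y + 4z = -25/2. Then distance = |-14 − (-25/2)| / √24 ≈ 0.3062.

0.3062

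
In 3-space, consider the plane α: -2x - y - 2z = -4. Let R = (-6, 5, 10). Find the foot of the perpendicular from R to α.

(-8, 4, 8)

Foot = R − λn with λ = (n·R − d)/|n|² = (-13 − (-4))/9 = -1.
Foot = (-6, 5, 10) − (-1)·(-2, -1, -2) = (-8, 4, 8).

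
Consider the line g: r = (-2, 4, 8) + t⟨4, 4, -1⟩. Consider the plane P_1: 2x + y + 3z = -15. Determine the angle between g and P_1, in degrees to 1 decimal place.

sin θ = |n·v| / (|n||v|) = |9| / (√14 · √33) = 0.41872.
θ ≈ 24.8°.

24.8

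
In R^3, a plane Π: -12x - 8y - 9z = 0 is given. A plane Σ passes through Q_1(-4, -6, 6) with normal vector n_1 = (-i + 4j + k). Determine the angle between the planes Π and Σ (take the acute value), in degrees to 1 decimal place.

Σ: n_1·r = n_1·Q_1 gives -x + 4y + z = -14.
cos θ = |n₁·n₂| / (|n₁||n₂|) = |-29| / (√289 · √18).
θ = arccos(0.40208) ≈ 66.3°.

66.3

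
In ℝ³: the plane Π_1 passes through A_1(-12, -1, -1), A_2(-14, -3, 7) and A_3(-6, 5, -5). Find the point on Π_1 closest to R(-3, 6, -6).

A_1A_2 = (-2, -2, 8), A_1A_3 = (6, 6, -4); a normal to Π_1 is A_1A_2 × A_1A_3 = (-40, 40, 0).
Using A_1: Π_1 has equation -40x + 40y = 440.
Foot = R − λn with λ = (n·R − d)/|n|² = (360 − 440)/3200 = -1/40.
Foot = (-3, 6, -6) − (-1/40)·(-40, 40, 0) = (-4, 7, -6).

(-4, 7, -6)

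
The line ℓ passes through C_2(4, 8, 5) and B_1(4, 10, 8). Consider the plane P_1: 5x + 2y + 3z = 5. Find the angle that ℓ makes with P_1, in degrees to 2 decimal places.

A direction vector for ℓ is B_1 − C_2 = (0, 2, 3).
sin θ = |n·v| / (|n||v|) = |13| / (√38 · √13) = 0.58490.
θ ≈ 35.80°.

35.80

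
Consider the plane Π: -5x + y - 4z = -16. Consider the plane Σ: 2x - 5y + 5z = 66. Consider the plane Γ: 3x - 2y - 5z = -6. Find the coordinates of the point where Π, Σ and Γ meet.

(-2, -10, 4)

Solving the 3×3 linear system -5x + y - 4z = -16, 2x - 5y + 5z = 66, 3x - 2y - 5z = -6 (e.g. by elimination or Cramer's rule, determinant = -194) gives (-2, -10, 4).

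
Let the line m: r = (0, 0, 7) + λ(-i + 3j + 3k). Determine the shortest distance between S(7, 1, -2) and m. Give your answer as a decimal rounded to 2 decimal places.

8.97

Taking (0, 0, 7) on m with direction v = (-1, 3, 3): w = S − (0, 0, 7) = (7, 1, -9), and w × v = (30, -12, 22).
Distance = |w × v| / |v| = √1528 / √19 ≈ 8.97.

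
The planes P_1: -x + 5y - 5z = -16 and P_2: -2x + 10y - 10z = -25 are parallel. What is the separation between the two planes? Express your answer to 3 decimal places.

0.490

Rescale P_2 by 1/2: -x + 5y - 5z = -25/2. Then distance = |-16 − (-25/2)| / √51 ≈ 0.490.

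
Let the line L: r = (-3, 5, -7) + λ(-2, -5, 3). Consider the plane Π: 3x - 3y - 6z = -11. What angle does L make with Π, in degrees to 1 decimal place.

sin θ = |n·v| / (|n||v|) = |-9| / (√54 · √38) = 0.19868.
θ ≈ 11.5°.

11.5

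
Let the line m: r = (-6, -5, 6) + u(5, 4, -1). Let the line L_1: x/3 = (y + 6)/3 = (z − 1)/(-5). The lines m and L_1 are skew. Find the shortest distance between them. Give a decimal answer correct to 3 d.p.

4.971

L_1 has direction (3, 3, -5) through (0, -6, 1).
Common perpendicular direction n = (5, 4, -1) × (3, 3, -5) = (-17, 22, 3).
With w = (0, -6, 1) − (-6, -5, 6) = (6, -1, -5), w · n = -139.
Distance = |w · n| / |n| = |-139| / √782 ≈ 4.971.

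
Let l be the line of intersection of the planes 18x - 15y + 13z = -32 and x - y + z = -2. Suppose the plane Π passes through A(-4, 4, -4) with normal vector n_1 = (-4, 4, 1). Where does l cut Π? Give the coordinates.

Direction of l: (18, -15, 13) × (1, -1, 1) = (-2, -5, -3).
A point on l: solving the two plane equations with x = -6 gives (-6, -12, -8).
Π: n_1·r = n_1·A gives -4x + 4y + z = 28.
Substitute r = (-6, -12, -8) + t(-2, -5, -3) into the plane: -32 + (-15)t = 28, so t = -4.
Intersection: (-6, -12, -8) + (-4)·(-2, -5, -3) = (2, 8, 4).

(2, 8, 4)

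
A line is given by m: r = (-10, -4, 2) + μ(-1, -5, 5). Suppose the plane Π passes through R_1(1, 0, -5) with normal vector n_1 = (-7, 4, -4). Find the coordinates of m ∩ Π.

(-11, -9, 7)

Π: n_1·r = n_1·R_1 gives -7x + 4y - 4z = 13.
Substitute r = (-10, -4, 2) + t(-1, -5, 5) into the plane: 46 + (-33)t = 13, so t = 1.
Intersection: (-10, -4, 2) + 1·(-1, -5, 5) = (-11, -9, 7).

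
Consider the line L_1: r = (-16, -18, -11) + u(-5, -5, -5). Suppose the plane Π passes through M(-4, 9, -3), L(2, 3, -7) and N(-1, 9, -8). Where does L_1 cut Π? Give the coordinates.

ML = (6, -6, -4), MN = (3, 0, -5); a normal to Π is ML × MN = (30, 18, 18).
Using M: Π has equation 30x + 18y + 18z = -12.
Substitute r = (-16, -18, -11) + t(-5, -5, -5) into the plane: -1002 + (-330)t = -12, so t = -3.
Intersection: (-16, -18, -11) + (-3)·(-5, -5, -5) = (-1, -3, 4).

(-1, -3, 4)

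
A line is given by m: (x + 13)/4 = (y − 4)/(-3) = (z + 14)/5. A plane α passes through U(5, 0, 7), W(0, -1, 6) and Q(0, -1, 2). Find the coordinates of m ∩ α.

(-5, -2, -4)

m has direction (4, -3, 5) through (-13, 4, -14).
UW = (-5, -1, -1), UQ = (-5, -1, -5); a normal to α is UW × UQ = (4, -20, 0).
Using U: α has equation 4x - 20y = 20.
Substitute r = (-13, 4, -14) + t(4, -3, 5) into the plane: -132 + 76t = 20, so t = 2.
Intersection: (-13, 4, -14) + 2·(4, -3, 5) = (-5, -2, -4).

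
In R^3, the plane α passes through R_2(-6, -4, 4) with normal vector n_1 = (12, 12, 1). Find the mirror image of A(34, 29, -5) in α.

α: n_1·r = n_1·R_2 gives 12x + 12y + z = -116.
λ = (n·A − d)/|n|² = (751 − (-116))/289 = 3.
Reflection = A − 2λn = (34, 29, -5) − 6·(12, 12, 1) = (-38, -43, -11).

(-38, -43, -11)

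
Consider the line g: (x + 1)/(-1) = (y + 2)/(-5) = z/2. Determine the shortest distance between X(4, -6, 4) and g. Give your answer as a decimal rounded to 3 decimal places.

g has direction (-1, -5, 2) through (-1, -2, 0).
Taking (-1, -2, 0) on g with direction v = (-1, -5, 2): w = X − (-1, -2, 0) = (5, -4, 4), and w × v = (12, -14, -29).
Distance = |w × v| / |v| = √1181 / √30 ≈ 6.274.

6.274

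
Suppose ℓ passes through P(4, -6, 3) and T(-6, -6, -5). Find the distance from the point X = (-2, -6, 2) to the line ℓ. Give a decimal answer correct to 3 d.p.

2.967

A direction vector for ℓ is T − P = (-10, 0, -8).
Taking (4, -6, 3) on ℓ with direction v = (-10, 0, -8): w = X − (4, -6, 3) = (-6, 0, -1), and w × v = (0, -38, 0).
Distance = |w × v| / |v| = √1444 / √164 ≈ 2.967.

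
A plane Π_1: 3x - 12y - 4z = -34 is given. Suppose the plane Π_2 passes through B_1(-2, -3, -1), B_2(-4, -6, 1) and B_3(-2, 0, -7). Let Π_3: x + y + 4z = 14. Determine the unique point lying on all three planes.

B_1B_2 = (-2, -3, 2), B_1B_3 = (0, 3, -6); a normal to Π_2 is B_1B_2 × B_1B_3 = (12, -12, -6).
Using B_1: Π_2 has equation 12x - 12y - 6z = 18.
Solving the 3×3 linear system 3x - 12y - 4z = -34, 12x - 12y - 6z = 18, x + y + 4z = 14 (e.g. by elimination or Cramer's rule, determinant = 426) gives (6, 4, 1).

(6, 4, 1)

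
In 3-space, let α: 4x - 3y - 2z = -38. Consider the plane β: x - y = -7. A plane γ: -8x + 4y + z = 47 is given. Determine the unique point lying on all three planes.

Solving the 3×3 linear system 4x - 3y - 2z = -38, x - y = -7, -8x + 4y + z = 47 (e.g. by elimination or Cramer's rule, determinant = 7) gives (-3, 4, 7).

(-3, 4, 7)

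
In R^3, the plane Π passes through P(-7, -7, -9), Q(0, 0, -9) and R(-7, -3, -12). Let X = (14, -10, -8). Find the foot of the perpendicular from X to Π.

(8, -4, 0)

PQ = (7, 7, 0), PR = (0, 4, -3); a normal to Π is PQ × PR = (-21, 21, 28).
Using P: Π has equation -21x + 21y + 28z = -252.
Foot = X − λn with λ = (n·X − d)/|n|² = (-728 − (-252))/1666 = -2/7.
Foot = (14, -10, -8) − (-2/7)·(-21, 21, 28) = (8, -4, 0).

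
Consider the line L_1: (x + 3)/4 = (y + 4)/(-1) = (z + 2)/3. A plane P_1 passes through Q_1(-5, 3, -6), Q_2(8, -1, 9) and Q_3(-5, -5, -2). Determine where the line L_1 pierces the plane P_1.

L_1 has direction (4, -1, 3) through (-3, -4, -2).
Q_1Q_2 = (13, -4, 15), Q_1Q_3 = (0, -8, 4); a normal to P_1 is Q_1Q_2 × Q_1Q_3 = (104, -52, -104).
Using Q_1: P_1 has equation 104x - 52y - 104z = -52.
Substitute r = (-3, -4, -2) + t(4, -1, 3) into the plane: 104 + 156t = -52, so t = -1.
Intersection: (-3, -4, -2) + (-1)·(4, -1, 3) = (-7, -3, -5).

(-7, -3, -5)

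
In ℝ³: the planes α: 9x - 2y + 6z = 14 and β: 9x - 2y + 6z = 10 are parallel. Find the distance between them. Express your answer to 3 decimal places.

0.364

Same normal n = (9, -2, 6) with |n| = √121; distance = |14 − 10| / |n| = 4/√121 ≈ 0.364.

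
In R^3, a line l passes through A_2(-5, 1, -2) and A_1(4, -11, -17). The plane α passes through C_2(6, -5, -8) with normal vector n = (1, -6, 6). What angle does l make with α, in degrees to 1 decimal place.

A direction vector for l is A_1 − A_2 = (9, -12, -15).
α: n·r = n·C_2 gives x - 6y + 6z = -12.
sin θ = |n·v| / (|n||v|) = |-9| / (√73 · √450) = 0.04966.
θ ≈ 2.8°.

2.8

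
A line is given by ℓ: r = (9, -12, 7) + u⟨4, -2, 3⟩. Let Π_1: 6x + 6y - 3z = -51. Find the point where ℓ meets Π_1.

Substitute r = (9, -12, 7) + t(4, -2, 3) into the plane: -39 + 3t = -51, so t = -4.
Intersection: (9, -12, 7) + (-4)·(4, -2, 3) = (-7, -4, -5).

(-7, -4, -5)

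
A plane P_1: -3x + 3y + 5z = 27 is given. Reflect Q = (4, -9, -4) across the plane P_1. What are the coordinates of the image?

λ = (n·Q − d)/|n|² = (-59 − 27)/43 = -2.
Reflection = Q − 2λn = (4, -9, -4) − (-4)·(-3, 3, 5) = (-8, 3, 16).

(-8, 3, 16)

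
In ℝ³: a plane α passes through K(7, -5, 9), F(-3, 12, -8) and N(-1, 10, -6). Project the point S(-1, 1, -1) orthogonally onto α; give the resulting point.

KF = (-10, 17, -17), KN = (-8, 15, -15); a normal to α is KF × KN = (0, -14, -14).
Using K: α has equation -14y - 14z = -56.
Foot = S − λn with λ = (n·S − d)/|n|² = (0 − (-56))/392 = 1/7.
Foot = (-1, 1, -1) − (1/7)·(0, -14, -14) = (-1, 3, 1).

(-1, 3, 1)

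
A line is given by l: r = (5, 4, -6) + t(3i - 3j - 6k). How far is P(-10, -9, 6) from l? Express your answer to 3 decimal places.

Taking (5, 4, -6) on l with direction v = (3, -3, -6): w = P − (5, 4, -6) = (-15, -13, 12), and w × v = (114, -54, 84).
Distance = |w × v| / |v| = √22968 / √54 ≈ 20.624.

20.624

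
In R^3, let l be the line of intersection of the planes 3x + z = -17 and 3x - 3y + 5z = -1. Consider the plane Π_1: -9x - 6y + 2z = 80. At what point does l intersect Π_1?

(-6, -4, 1)

Direction of l: (3, 0, 1) × (3, -3, 5) = (3, -12, -9).
A point on l: solving the two plane equations with x = -5 gives (-5, -8, -2).
Substitute r = (-5, -8, -2) + t(3, -12, -9) into the plane: 89 + 27t = 80, so t = -1/3.
Intersection: (-5, -8, -2) + (-1/3)·(3, -12, -9) = (-6, -4, 1).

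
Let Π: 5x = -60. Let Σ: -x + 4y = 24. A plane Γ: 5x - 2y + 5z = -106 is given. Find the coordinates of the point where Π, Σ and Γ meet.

Solving the 3×3 linear system 5x = -60, -x + 4y = 24, 5x - 2y + 5z = -106 (e.g. by elimination or Cramer's rule, determinant = 100) gives (-12, 3, -8).

(-12, 3, -8)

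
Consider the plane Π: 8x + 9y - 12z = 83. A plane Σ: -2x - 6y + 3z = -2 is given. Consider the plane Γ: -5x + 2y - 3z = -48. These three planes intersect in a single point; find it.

Solving the 3×3 linear system 8x + 9y - 12z = 83, -2x - 6y + 3z = -2, -5x + 2y - 3z = -48 (e.g. by elimination or Cramer's rule, determinant = 315) gives (10, -5, -4).

(10, -5, -4)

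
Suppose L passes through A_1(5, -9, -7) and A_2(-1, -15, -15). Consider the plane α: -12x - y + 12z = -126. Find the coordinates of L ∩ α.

A direction vector for L is A_2 − A_1 = (-6, -6, -8).
Substitute r = (5, -9, -7) + t(-6, -6, -8) into the plane: -135 + (-18)t = -126, so t = -1/2.
Intersection: (5, -9, -7) + (-1/2)·(-6, -6, -8) = (8, -6, -3).

(8, -6, -3)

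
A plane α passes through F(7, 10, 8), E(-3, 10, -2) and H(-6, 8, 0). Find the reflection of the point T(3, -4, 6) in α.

FE = (-10, 0, -10), FH = (-13, -2, -8); a normal to α is FE × FH = (-20, 50, 20).
Using F: α has equation -20x + 50y + 20z = 520.
λ = (n·T − d)/|n|² = (-140 − 520)/3300 = -1/5.
Reflection = T − 2λn = (3, -4, 6) − (-2/5)·(-20, 50, 20) = (-5, 16, 14).

(-5, 16, 14)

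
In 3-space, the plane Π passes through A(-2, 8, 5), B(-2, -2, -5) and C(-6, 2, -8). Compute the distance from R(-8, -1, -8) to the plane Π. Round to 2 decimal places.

AB = (0, -10, -10), AC = (-4, -6, -13); a normal to Π is AB × AC = (70, 40, -40).
Using A: Π has equation 70x + 40y - 40z = -20.
n·R − d = (70)·(-8) + (40)·(-1) + (-40)·(-8) − (-20) = -260; |n| = √8100.
Distance = |-260| / √8100 = 260/√8100 ≈ 2.89.

2.89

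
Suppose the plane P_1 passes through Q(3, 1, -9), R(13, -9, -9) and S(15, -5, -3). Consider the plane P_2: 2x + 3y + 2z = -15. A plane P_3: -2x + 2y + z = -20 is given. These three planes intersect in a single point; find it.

(4, -1, -10)

QR = (10, -10, 0), QS = (12, -6, 6); a normal to P_1 is QR × QS = (-60, -60, 60).
Using Q: P_1 has equation -60x - 60y + 60z = -780.
Solving the 3×3 linear system -60x - 60y + 60z = -780, 2x + 3y + 2z = -15, -2x + 2y + z = -20 (e.g. by elimination or Cramer's rule, determinant = 1020) gives (4, -1, -10).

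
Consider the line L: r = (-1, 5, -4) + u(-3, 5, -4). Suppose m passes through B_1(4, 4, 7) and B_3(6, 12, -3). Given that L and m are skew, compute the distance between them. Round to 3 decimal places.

A direction vector for m is B_3 − B_1 = (2, 8, -10).
Common perpendicular direction n = (-3, 5, -4) × (2, 8, -10) = (-18, -38, -34).
With w = (4, 4, 7) − (-1, 5, -4) = (5, -1, 11), w · n = -426.
Distance = |w · n| / |n| = |-426| / √2924 ≈ 7.878.

7.878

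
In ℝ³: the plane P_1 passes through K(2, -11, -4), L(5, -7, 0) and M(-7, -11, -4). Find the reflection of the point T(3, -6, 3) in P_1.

KL = (3, 4, 4), KM = (-9, 0, 0); a normal to P_1 is KL × KM = (0, -36, 36).
Using K: P_1 has equation -36y + 36z = 252.
λ = (n·T − d)/|n|² = (324 − 252)/2592 = 1/36.
Reflection = T − 2λn = (3, -6, 3) − (1/18)·(0, -36, 36) = (3, -4, 1).

(3, -4, 1)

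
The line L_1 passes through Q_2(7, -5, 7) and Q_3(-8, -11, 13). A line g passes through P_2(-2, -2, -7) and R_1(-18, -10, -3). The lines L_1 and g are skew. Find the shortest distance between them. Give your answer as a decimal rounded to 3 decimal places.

13.339

A direction vector for L_1 is Q_3 − Q_2 = (-15, -6, 6).
A direction vector for g is R_1 − P_2 = (-16, -8, 4).
Common perpendicular direction n = (-15, -6, 6) × (-16, -8, 4) = (24, -36, 24).
With w = (-2, -2, -7) − (7, -5, 7) = (-9, 3, -14), w · n = -660.
Distance = |w · n| / |n| = |-660| / √2448 ≈ 13.339.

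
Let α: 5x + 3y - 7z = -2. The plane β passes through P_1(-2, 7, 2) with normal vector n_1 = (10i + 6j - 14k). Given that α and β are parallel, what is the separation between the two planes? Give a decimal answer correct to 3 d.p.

β: n_1·r = n_1·P_1 gives 10x + 6y - 14z = -6.
Rescale β by 1/2: 5x + 3y - 7z = -3. Then distance = |-2 − (-3)| / √83 ≈ 0.110.

0.110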